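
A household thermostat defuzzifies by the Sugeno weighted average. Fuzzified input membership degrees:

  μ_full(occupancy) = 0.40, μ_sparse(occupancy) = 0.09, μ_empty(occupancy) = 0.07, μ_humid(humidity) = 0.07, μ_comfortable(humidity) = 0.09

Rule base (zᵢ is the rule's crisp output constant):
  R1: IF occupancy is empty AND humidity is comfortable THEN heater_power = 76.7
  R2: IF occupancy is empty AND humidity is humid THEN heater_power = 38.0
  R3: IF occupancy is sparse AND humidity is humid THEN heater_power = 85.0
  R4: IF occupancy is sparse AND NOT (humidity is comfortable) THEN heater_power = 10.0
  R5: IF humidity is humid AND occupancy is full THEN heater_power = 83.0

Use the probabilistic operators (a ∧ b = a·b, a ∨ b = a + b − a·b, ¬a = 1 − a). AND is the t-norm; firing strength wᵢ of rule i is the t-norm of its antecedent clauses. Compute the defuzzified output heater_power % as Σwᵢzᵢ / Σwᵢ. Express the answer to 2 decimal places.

34.13

R1 (z=76.7): empty=0.07, comfortable=0.09; AND[a·b] → w = 0.0063
R2 (z=38.0): empty=0.07, humid=0.07; AND[a·b] → w = 0.0049
R3 (z=85.0): sparse=0.09, humid=0.07; AND[a·b] → w = 0.0063
R4 (z=10.0): sparse=0.09, ¬comfortable=1−0.09=0.91; AND[a·b] → w = 0.0819
R5 (z=83.0): humid=0.07, full=0.40; AND[a·b] → w = 0.0280
Weighted average = (0.0063·76.7 + 0.0049·38.0 + 0.0063·85.0 + 0.0819·10.0 + 0.0280·83.0) / (0.0063 + 0.0049 + 0.0063 + 0.0819 + 0.0280)
  = 4.3479 / 0.1274 = 34.13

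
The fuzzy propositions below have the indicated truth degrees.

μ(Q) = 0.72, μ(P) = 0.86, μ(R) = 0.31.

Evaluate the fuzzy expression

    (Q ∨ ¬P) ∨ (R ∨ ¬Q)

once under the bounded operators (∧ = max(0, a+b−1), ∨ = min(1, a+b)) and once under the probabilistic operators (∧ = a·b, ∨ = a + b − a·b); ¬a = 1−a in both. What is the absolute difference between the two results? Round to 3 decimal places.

Under bounded:
  ¬P = 1 − 0.86 = 0.14
  Q ∨ ¬P = min(1, a+b) on (0.72, 0.14) = 0.86
  ¬Q = 1 − 0.72 = 0.28
  R ∨ ¬Q = min(1, a+b) on (0.31, 0.28) = 0.59
  (Q ∨ ¬P) ∨ (R ∨ ¬Q) = min(1, a+b) on (0.86, 0.59) = 1.00
  → value = 1.0000
Under probabilistic:
  ¬P = 1 − 0.8600 = 0.1400
  Q ∨ ¬P = a + b − a·b on (0.7200, 0.1400) = 0.7592
  ¬Q = 1 − 0.7200 = 0.2800
  R ∨ ¬Q = a + b − a·b on (0.3100, 0.2800) = 0.5032
  (Q ∨ ¬P) ∨ (R ∨ ¬Q) = a + b − a·b on (0.7592, 0.5032) = 0.8804
  → value = 0.8804
|1.0000 − 0.8804| = 0.120

0.120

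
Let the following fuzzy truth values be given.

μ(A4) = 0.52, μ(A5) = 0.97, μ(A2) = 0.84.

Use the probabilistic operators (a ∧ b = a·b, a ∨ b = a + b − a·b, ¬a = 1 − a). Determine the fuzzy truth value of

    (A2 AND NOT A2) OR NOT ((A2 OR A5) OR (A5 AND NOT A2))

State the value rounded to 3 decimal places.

NOT A2 = 1 − 0.8400 = 0.1600
A2 AND NOT A2 = a·b on (0.8400, 0.1600) = 0.1344
A2 OR A5 = a + b − a·b on (0.8400, 0.9700) = 0.9952
NOT A2 = 1 − 0.8400 = 0.1600
A5 AND NOT A2 = a·b on (0.9700, 0.1600) = 0.1552
(A2 OR A5) OR (A5 AND NOT A2) = a + b − a·b on (0.9952, 0.1552) = 0.9959
NOT ((A2 OR A5) OR (A5 AND NOT A2)) = 1 − 0.9959 = 0.0041
(A2 AND NOT A2) OR NOT ((A2 OR A5) OR (A5 AND NOT A2)) = a + b − a·b on (0.1344, 0.0041) = 0.1379

0.138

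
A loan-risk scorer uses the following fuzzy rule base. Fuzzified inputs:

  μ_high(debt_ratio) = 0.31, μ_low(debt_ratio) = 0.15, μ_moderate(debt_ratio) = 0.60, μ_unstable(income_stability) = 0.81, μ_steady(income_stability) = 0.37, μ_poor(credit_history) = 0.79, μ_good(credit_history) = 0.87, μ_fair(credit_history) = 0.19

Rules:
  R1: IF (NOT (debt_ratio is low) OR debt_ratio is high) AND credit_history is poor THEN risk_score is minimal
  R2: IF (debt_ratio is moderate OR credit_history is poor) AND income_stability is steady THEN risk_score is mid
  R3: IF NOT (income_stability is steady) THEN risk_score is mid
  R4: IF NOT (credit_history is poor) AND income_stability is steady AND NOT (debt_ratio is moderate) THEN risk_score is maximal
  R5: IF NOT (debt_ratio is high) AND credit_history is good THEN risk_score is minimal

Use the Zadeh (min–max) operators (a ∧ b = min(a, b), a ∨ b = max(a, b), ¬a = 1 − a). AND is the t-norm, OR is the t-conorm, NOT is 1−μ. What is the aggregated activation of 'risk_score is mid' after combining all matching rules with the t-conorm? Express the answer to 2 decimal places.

R1: (¬low=1−0.15=0.85 OR high=0.31) = 0.85; AND[min(a, b)] with poor=0.79 → w = 0.79
R2: (moderate=0.60 OR poor=0.79) = 0.79; AND[min(a, b)] with steady=0.37 → w = 0.37
R3: ¬steady=1−0.37=0.63 → w = 0.63
R4: ¬poor=1−0.79=0.21, steady=0.37, ¬moderate=1−0.60=0.40; AND[min(a, b)] → w = 0.21
R5: ¬high=1−0.31=0.69, good=0.87; AND[min(a, b)] → w = 0.69
Rules with consequent 'mid': {R2, R3} → strengths 0.37, 0.63
Aggregate via t-conorm [max(a, b)]: 0.63

0.63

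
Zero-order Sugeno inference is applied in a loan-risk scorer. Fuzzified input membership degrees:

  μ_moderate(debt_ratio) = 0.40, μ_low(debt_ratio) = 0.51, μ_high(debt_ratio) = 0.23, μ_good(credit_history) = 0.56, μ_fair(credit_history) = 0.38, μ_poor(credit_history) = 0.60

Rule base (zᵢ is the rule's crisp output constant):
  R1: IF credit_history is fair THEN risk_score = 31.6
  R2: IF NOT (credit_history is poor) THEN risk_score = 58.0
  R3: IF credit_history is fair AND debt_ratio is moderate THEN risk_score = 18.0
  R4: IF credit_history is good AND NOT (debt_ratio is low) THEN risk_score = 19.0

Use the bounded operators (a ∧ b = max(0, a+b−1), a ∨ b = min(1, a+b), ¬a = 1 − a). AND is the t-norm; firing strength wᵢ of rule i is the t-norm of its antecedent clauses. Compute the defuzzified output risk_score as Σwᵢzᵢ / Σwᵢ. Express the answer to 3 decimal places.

43.564

R1 (z=31.6): fair=0.38 → w = 0.38
R2 (z=58.0): ¬poor=1−0.60=0.40 → w = 0.40
R3 (z=18.0): fair=0.38, moderate=0.40; AND[max(0, a+b−1)] → w = 0.00
R4 (z=19.0): good=0.56, ¬low=1−0.51=0.49; AND[max(0, a+b−1)] → w = 0.05
Weighted average = (0.38·31.6 + 0.40·58.0 + 0.00·18.0 + 0.05·19.0) / (0.38 + 0.40 + 0.00 + 0.05)
  = 36.1580 / 0.8300 = 43.564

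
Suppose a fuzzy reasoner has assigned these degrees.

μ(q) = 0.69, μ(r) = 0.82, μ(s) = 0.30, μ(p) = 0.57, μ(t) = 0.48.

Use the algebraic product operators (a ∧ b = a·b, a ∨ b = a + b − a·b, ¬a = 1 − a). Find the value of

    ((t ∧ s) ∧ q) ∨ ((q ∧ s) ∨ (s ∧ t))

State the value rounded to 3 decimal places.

t ∧ s = a·b on (0.4800, 0.3000) = 0.1440
(t ∧ s) ∧ q = a·b on (0.1440, 0.6900) = 0.0994
q ∧ s = a·b on (0.6900, 0.3000) = 0.2070
s ∧ t = a·b on (0.3000, 0.4800) = 0.1440
(q ∧ s) ∨ (s ∧ t) = a + b − a·b on (0.2070, 0.1440) = 0.3212
((t ∧ s) ∧ q) ∨ ((q ∧ s) ∨ (s ∧ t)) = a + b − a·b on (0.0994, 0.3212) = 0.3886

0.389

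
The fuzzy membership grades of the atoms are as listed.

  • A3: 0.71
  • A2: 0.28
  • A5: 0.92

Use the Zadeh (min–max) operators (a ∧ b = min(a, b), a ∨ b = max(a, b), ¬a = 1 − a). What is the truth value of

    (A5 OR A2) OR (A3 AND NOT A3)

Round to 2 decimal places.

A5 OR A2 = max(a, b) on (0.92, 0.28) = 0.92
NOT A3 = 1 − 0.71 = 0.29
A3 AND NOT A3 = min(a, b) on (0.71, 0.29) = 0.29
(A5 OR A2) OR (A3 AND NOT A3) = max(a, b) on (0.92, 0.29) = 0.92

0.92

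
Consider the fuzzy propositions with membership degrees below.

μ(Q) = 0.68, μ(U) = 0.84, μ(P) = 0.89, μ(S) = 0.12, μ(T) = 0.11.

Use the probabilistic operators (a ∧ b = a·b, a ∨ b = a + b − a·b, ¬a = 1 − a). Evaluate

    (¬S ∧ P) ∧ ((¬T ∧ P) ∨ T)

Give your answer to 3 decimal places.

¬S = 1 − 0.1200 = 0.8800
¬S ∧ P = a·b on (0.8800, 0.8900) = 0.7832
¬T = 1 − 0.1100 = 0.8900
¬T ∧ P = a·b on (0.8900, 0.8900) = 0.7921
(¬T ∧ P) ∨ T = a + b − a·b on (0.7921, 0.1100) = 0.8150
(¬S ∧ P) ∧ ((¬T ∧ P) ∨ T) = a·b on (0.7832, 0.8150) = 0.6383

0.638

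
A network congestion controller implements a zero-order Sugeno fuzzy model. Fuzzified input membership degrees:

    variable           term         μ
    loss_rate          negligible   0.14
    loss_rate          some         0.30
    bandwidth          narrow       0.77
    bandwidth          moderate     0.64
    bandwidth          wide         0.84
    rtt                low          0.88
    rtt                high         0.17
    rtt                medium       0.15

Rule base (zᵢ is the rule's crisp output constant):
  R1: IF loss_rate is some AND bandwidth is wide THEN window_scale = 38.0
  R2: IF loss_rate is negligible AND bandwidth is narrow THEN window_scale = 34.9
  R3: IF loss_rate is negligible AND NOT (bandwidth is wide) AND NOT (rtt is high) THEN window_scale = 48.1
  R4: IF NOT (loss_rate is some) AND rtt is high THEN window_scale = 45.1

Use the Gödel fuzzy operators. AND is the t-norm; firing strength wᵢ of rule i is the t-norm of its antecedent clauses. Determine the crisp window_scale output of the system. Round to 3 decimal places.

40.916

R1 (z=38.0): some=0.30, wide=0.84; AND[min(a, b)] → w = 0.30
R2 (z=34.9): negligible=0.14, narrow=0.77; AND[min(a, b)] → w = 0.14
R3 (z=48.1): negligible=0.14, ¬wide=1−0.84=0.16, ¬high=1−0.17=0.83; AND[min(a, b)] → w = 0.14
R4 (z=45.1): ¬some=1−0.30=0.70, high=0.17; AND[min(a, b)] → w = 0.17
Weighted average = (0.30·38.0 + 0.14·34.9 + 0.14·48.1 + 0.17·45.1) / (0.30 + 0.14 + 0.14 + 0.17)
  = 30.6870 / 0.7500 = 40.916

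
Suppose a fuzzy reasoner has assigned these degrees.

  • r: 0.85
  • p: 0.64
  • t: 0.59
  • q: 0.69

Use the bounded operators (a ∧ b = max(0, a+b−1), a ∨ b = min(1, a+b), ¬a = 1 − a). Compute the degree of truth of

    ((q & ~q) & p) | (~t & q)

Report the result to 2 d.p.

0.10

~q = 1 − 0.69 = 0.31
q & ~q = max(0, a+b−1) on (0.69, 0.31) = 0.00
(q & ~q) & p = max(0, a+b−1) on (0.00, 0.64) = 0.00
~t = 1 − 0.59 = 0.41
~t & q = max(0, a+b−1) on (0.41, 0.69) = 0.10
((q & ~q) & p) | (~t & q) = min(1, a+b) on (0.00, 0.10) = 0.10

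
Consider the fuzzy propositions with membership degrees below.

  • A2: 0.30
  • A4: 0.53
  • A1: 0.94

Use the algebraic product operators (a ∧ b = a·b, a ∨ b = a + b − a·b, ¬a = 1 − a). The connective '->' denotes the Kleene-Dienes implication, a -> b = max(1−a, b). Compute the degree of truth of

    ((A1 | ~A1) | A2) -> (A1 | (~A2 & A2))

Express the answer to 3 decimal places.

0.953

~A1 = 1 − 0.9400 = 0.0600
A1 | ~A1 = a + b − a·b on (0.9400, 0.0600) = 0.9436
(A1 | ~A1) | A2 = a + b − a·b on (0.9436, 0.3000) = 0.9605
~A2 = 1 − 0.3000 = 0.7000
~A2 & A2 = a·b on (0.7000, 0.3000) = 0.2100
A1 | (~A2 & A2) = a + b − a·b on (0.9400, 0.2100) = 0.9526
((A1 | ~A1) | A2) -> (A1 | (~A2 & A2))  [Kleene-Dienes: max(1−a, b)] with a=0.9605, b=0.9526 → 0.9526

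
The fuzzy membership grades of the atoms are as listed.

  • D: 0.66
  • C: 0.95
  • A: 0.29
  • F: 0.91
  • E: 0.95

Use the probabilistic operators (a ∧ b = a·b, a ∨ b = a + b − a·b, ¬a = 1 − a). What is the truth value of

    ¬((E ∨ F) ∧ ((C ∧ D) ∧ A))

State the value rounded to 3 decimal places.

0.819

E ∨ F = a + b − a·b on (0.9500, 0.9100) = 0.9955
C ∧ D = a·b on (0.9500, 0.6600) = 0.6270
(C ∧ D) ∧ A = a·b on (0.6270, 0.2900) = 0.1818
(E ∨ F) ∧ ((C ∧ D) ∧ A) = a·b on (0.9955, 0.1818) = 0.1810
¬((E ∨ F) ∧ ((C ∧ D) ∧ A)) = 1 − 0.1810 = 0.8190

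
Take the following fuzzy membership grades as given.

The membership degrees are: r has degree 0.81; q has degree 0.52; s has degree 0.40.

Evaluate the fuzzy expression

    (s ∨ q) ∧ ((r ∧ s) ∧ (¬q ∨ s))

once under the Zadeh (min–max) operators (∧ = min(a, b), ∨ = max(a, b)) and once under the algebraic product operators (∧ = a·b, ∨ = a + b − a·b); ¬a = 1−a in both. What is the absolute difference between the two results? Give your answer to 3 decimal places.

Under Zadeh (min–max):
  s ∨ q = max(a, b) on (0.40, 0.52) = 0.52
  r ∧ s = min(a, b) on (0.81, 0.40) = 0.40
  ¬q = 1 − 0.52 = 0.48
  ¬q ∨ s = max(a, b) on (0.48, 0.40) = 0.48
  (r ∧ s) ∧ (¬q ∨ s) = min(a, b) on (0.40, 0.48) = 0.40
  (s ∨ q) ∧ ((r ∧ s) ∧ (¬q ∨ s)) = min(a, b) on (0.52, 0.40) = 0.40
  → value = 0.4000
Under algebraic product:
  s ∨ q = a + b − a·b on (0.4000, 0.5200) = 0.7120
  r ∧ s = a·b on (0.8100, 0.4000) = 0.3240
  ¬q = 1 − 0.5200 = 0.4800
  ¬q ∨ s = a + b − a·b on (0.4800, 0.4000) = 0.6880
  (r ∧ s) ∧ (¬q ∨ s) = a·b on (0.3240, 0.6880) = 0.2229
  (s ∨ q) ∧ ((r ∧ s) ∧ (¬q ∨ s)) = a·b on (0.7120, 0.2229) = 0.1587
  → value = 0.1587
|0.4000 − 0.1587| = 0.241

0.241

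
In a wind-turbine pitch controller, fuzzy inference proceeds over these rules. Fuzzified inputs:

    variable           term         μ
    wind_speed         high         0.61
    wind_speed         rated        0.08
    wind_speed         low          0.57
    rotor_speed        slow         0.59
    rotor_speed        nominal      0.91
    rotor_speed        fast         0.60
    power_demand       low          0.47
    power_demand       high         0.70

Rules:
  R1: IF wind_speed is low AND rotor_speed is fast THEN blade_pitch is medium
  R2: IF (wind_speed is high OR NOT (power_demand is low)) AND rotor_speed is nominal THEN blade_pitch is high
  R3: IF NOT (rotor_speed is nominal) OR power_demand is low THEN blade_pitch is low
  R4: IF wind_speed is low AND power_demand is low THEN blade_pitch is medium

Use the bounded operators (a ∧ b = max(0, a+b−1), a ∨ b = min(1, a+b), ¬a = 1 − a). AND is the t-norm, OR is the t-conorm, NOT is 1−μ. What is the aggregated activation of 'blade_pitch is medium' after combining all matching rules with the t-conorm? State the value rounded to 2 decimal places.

0.21

R1: low=0.57, fast=0.60; AND[max(0, a+b−1)] → w = 0.17
R2: (high=0.61 OR ¬low=1−0.47=0.53) = 1.00; AND[max(0, a+b−1)] with nominal=0.91 → w = 0.91
R3: ¬nominal=1−0.91=0.09, low=0.47; OR[min(1, a+b)] → w = 0.56
R4: low=0.57, low=0.47; AND[max(0, a+b−1)] → w = 0.04
Rules with consequent 'medium': {R1, R4} → strengths 0.17, 0.04
Aggregate via t-conorm [min(1, a+b)]: 0.21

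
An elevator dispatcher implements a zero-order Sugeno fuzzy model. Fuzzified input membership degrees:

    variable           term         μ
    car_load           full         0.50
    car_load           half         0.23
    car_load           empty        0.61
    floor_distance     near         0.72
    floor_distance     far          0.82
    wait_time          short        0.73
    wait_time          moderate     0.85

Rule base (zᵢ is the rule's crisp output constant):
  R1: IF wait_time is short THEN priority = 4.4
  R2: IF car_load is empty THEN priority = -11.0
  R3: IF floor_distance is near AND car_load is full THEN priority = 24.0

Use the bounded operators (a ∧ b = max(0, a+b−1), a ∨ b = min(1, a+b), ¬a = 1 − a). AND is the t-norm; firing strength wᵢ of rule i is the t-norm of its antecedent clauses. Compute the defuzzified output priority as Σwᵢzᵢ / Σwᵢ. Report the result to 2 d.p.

R1 (z=4.4): short=0.73 → w = 0.73
R2 (z=-11.0): empty=0.61 → w = 0.61
R3 (z=24.0): near=0.72, full=0.50; AND[max(0, a+b−1)] → w = 0.22
Weighted average = (0.73·4.4 + 0.61·-11.0 + 0.22·24.0) / (0.73 + 0.61 + 0.22)
  = 1.7820 / 1.5600 = 1.14

1.14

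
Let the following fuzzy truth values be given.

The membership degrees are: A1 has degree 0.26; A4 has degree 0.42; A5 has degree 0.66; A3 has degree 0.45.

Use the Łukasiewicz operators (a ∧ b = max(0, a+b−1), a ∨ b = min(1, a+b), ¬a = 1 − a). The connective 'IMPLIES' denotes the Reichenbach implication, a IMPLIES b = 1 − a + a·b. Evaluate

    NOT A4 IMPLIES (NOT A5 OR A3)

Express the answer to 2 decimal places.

0.88

NOT A4 = 1 − 0.42 = 0.58
NOT A5 = 1 − 0.66 = 0.34
NOT A5 OR A3 = min(1, a+b) on (0.34, 0.45) = 0.79
NOT A4 IMPLIES (NOT A5 OR A3)  [Reichenbach: 1 − a + a·b] with a=0.58, b=0.79 → 0.88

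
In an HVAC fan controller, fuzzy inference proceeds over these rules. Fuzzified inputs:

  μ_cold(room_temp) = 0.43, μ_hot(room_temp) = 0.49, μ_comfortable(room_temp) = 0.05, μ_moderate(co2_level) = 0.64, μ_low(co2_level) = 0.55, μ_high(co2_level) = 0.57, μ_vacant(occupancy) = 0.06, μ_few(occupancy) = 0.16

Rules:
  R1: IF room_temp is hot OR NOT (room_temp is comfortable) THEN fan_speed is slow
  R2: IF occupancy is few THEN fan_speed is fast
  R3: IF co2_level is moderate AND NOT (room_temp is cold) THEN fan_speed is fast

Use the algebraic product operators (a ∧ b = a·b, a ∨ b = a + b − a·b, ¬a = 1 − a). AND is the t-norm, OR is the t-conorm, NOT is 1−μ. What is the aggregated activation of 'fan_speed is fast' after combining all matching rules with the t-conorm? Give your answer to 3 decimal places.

R1: hot=0.49, ¬comfortable=1−0.05=0.95; OR[a + b − a·b] → w = 0.9745
R2: few=0.16 → w = 0.1600
R3: moderate=0.64, ¬cold=1−0.43=0.57; AND[a·b] → w = 0.3648
Rules with consequent 'fast': {R2, R3} → strengths 0.1600, 0.3648
Aggregate via t-conorm [a + b − a·b]: 0.4664

0.466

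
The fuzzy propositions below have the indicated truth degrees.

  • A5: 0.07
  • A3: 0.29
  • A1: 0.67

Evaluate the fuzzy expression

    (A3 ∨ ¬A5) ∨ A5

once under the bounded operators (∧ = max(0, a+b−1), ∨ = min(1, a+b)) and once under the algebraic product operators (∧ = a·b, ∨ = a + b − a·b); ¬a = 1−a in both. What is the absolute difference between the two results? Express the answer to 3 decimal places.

Under bounded:
  ¬A5 = 1 − 0.07 = 0.93
  A3 ∨ ¬A5 = min(1, a+b) on (0.29, 0.93) = 1.00
  (A3 ∨ ¬A5) ∨ A5 = min(1, a+b) on (1.00, 0.07) = 1.00
  → value = 1.0000
Under algebraic product:
  ¬A5 = 1 − 0.0700 = 0.9300
  A3 ∨ ¬A5 = a + b − a·b on (0.2900, 0.9300) = 0.9503
  (A3 ∨ ¬A5) ∨ A5 = a + b − a·b on (0.9503, 0.0700) = 0.9538
  → value = 0.9538
|1.0000 − 0.9538| = 0.046

0.046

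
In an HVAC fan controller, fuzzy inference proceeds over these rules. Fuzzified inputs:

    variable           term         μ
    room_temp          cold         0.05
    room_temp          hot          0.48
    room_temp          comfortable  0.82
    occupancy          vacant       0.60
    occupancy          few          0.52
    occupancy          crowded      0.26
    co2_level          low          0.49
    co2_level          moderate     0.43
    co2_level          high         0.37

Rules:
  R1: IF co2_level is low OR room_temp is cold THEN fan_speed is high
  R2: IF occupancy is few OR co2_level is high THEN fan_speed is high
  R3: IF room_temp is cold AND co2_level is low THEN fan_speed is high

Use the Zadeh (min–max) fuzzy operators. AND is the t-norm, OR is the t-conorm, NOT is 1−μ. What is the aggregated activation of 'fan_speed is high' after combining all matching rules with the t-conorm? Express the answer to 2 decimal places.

0.52

R1: low=0.49, cold=0.05; OR[max(a, b)] → w = 0.49
R2: few=0.52, high=0.37; OR[max(a, b)] → w = 0.52
R3: cold=0.05, low=0.49; AND[min(a, b)] → w = 0.05
Rules with consequent 'high': {R1, R2, R3} → strengths 0.49, 0.52, 0.05
Aggregate via t-conorm [max(a, b)]: 0.52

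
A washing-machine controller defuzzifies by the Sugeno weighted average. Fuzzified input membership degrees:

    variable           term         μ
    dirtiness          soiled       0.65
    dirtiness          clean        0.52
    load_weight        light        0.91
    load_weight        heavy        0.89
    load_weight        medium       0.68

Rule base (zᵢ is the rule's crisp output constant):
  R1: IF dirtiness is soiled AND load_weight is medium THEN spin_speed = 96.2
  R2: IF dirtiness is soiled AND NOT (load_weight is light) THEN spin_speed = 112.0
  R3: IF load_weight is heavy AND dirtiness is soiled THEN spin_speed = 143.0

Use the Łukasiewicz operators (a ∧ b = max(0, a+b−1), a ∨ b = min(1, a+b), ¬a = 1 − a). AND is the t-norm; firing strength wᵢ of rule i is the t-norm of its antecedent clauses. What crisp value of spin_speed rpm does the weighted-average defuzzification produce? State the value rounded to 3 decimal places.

125.248

R1 (z=96.2): soiled=0.65, medium=0.68; AND[max(0, a+b−1)] → w = 0.33
R2 (z=112.0): soiled=0.65, ¬light=1−0.91=0.09; AND[max(0, a+b−1)] → w = 0.00
R3 (z=143.0): heavy=0.89, soiled=0.65; AND[max(0, a+b−1)] → w = 0.54
Weighted average = (0.33·96.2 + 0.00·112.0 + 0.54·143.0) / (0.33 + 0.00 + 0.54)
  = 108.9660 / 0.8700 = 125.248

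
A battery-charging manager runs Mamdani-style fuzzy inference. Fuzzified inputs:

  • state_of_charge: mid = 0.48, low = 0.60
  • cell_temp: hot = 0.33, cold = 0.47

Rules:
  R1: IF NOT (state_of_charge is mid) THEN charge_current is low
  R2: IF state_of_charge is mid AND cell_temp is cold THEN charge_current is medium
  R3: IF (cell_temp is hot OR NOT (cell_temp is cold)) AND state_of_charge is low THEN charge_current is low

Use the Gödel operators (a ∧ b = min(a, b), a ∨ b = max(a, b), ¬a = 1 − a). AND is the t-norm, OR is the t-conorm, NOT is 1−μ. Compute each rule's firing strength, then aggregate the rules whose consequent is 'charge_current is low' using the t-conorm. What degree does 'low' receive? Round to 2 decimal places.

R1: ¬mid=1−0.48=0.52 → w = 0.52
R2: mid=0.48, cold=0.47; AND[min(a, b)] → w = 0.47
R3: (hot=0.33 OR ¬cold=1−0.47=0.53) = 0.53; AND[min(a, b)] with low=0.60 → w = 0.53
Rules with consequent 'low': {R1, R3} → strengths 0.52, 0.53
Aggregate via t-conorm [max(a, b)]: 0.53

0.53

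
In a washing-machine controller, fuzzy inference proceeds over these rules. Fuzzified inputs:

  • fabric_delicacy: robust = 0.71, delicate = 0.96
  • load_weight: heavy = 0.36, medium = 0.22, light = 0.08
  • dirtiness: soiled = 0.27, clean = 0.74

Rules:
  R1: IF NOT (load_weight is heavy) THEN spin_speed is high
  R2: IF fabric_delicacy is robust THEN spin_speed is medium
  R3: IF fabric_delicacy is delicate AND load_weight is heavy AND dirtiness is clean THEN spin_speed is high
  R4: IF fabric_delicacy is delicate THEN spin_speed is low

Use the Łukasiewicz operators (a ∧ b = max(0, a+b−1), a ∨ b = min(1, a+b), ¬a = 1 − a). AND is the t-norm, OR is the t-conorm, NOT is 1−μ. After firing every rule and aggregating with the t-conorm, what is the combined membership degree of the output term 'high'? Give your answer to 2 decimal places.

0.70

R1: ¬heavy=1−0.36=0.64 → w = 0.64
R2: robust=0.71 → w = 0.71
R3: delicate=0.96, heavy=0.36, clean=0.74; AND[max(0, a+b−1)] → w = 0.06
R4: delicate=0.96 → w = 0.96
Rules with consequent 'high': {R1, R3} → strengths 0.64, 0.06
Aggregate via t-conorm [min(1, a+b)]: 0.70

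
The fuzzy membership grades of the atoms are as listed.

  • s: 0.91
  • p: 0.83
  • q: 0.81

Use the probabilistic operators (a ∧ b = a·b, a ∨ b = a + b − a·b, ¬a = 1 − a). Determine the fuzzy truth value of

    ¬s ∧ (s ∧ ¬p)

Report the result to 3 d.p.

¬s = 1 − 0.9100 = 0.0900
¬p = 1 − 0.8300 = 0.1700
s ∧ ¬p = a·b on (0.9100, 0.1700) = 0.1547
¬s ∧ (s ∧ ¬p) = a·b on (0.0900, 0.1547) = 0.0139

0.014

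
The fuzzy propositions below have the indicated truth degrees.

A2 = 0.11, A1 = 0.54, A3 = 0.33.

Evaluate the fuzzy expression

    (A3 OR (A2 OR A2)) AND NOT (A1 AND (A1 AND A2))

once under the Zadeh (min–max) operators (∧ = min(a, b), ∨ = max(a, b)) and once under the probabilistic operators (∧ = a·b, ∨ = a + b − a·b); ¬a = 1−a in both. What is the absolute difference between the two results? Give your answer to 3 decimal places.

0.124

Under Zadeh (min–max):
  A2 OR A2 = max(a, b) on (0.11, 0.11) = 0.11
  A3 OR (A2 OR A2) = max(a, b) on (0.33, 0.11) = 0.33
  A1 AND A2 = min(a, b) on (0.54, 0.11) = 0.11
  A1 AND (A1 AND A2) = min(a, b) on (0.54, 0.11) = 0.11
  NOT (A1 AND (A1 AND A2)) = 1 − 0.11 = 0.89
  (A3 OR (A2 OR A2)) AND NOT (A1 AND (A1 AND A2)) = min(a, b) on (0.33, 0.89) = 0.33
  → value = 0.3300
Under probabilistic:
  A2 OR A2 = a + b − a·b on (0.1100, 0.1100) = 0.2079
  A3 OR (A2 OR A2) = a + b − a·b on (0.3300, 0.2079) = 0.4693
  A1 AND A2 = a·b on (0.5400, 0.1100) = 0.0594
  A1 AND (A1 AND A2) = a·b on (0.5400, 0.0594) = 0.0321
  NOT (A1 AND (A1 AND A2)) = 1 − 0.0321 = 0.9679
  (A3 OR (A2 OR A2)) AND NOT (A1 AND (A1 AND A2)) = a·b on (0.4693, 0.9679) = 0.4542
  → value = 0.4542
|0.3300 − 0.4542| = 0.124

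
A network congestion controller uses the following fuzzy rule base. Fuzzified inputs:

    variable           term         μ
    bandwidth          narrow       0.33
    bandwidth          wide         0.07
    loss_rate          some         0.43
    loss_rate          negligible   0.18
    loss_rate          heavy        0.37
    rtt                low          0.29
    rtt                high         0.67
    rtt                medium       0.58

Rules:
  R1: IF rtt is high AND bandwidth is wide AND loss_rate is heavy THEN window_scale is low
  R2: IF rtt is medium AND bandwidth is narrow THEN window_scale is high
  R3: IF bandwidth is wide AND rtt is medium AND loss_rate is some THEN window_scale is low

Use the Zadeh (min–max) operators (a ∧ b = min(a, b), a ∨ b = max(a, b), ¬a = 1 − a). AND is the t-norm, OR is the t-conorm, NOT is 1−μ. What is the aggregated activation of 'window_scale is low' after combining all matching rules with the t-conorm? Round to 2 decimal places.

R1: high=0.67, wide=0.07, heavy=0.37; AND[min(a, b)] → w = 0.07
R2: medium=0.58, narrow=0.33; AND[min(a, b)] → w = 0.33
R3: wide=0.07, medium=0.58, some=0.43; AND[min(a, b)] → w = 0.07
Rules with consequent 'low': {R1, R3} → strengths 0.07, 0.07
Aggregate via t-conorm [max(a, b)]: 0.07

0.07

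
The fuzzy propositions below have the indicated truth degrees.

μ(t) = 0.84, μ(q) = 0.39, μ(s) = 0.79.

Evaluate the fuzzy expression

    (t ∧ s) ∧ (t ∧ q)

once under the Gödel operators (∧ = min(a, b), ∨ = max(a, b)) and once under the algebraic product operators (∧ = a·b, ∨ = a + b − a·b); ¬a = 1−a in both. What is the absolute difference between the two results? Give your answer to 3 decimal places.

0.173

Under Gödel:
  t ∧ s = min(a, b) on (0.84, 0.79) = 0.79
  t ∧ q = min(a, b) on (0.84, 0.39) = 0.39
  (t ∧ s) ∧ (t ∧ q) = min(a, b) on (0.79, 0.39) = 0.39
  → value = 0.3900
Under algebraic product:
  t ∧ s = a·b on (0.8400, 0.7900) = 0.6636
  t ∧ q = a·b on (0.8400, 0.3900) = 0.3276
  (t ∧ s) ∧ (t ∧ q) = a·b on (0.6636, 0.3276) = 0.2174
  → value = 0.2174
|0.3900 − 0.2174| = 0.173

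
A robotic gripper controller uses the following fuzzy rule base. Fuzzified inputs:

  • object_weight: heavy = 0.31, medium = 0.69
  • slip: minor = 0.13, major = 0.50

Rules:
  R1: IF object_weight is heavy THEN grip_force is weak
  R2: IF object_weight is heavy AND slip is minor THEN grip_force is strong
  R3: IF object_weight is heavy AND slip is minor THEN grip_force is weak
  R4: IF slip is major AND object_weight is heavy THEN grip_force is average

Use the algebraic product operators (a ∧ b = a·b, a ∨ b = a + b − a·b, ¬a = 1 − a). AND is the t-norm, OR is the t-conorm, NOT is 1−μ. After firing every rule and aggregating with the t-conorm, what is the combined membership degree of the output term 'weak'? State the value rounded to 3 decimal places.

0.338

R1: heavy=0.31 → w = 0.3100
R2: heavy=0.31, minor=0.13; AND[a·b] → w = 0.0403
R3: heavy=0.31, minor=0.13; AND[a·b] → w = 0.0403
R4: major=0.50, heavy=0.31; AND[a·b] → w = 0.1550
Rules with consequent 'weak': {R1, R3} → strengths 0.3100, 0.0403
Aggregate via t-conorm [a + b − a·b]: 0.3378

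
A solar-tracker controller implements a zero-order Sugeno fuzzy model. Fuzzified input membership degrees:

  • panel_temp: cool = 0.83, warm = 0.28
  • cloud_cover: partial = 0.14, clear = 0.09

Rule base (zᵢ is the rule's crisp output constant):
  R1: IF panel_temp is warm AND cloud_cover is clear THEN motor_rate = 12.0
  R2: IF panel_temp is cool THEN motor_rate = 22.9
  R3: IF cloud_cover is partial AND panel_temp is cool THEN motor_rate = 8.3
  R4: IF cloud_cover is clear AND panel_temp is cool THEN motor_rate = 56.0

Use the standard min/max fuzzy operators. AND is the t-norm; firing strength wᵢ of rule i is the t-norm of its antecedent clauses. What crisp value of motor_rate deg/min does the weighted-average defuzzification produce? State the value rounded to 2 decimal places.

22.86

R1 (z=12.0): warm=0.28, clear=0.09; AND[min(a, b)] → w = 0.09
R2 (z=22.9): cool=0.83 → w = 0.83
R3 (z=8.3): partial=0.14, cool=0.83; AND[min(a, b)] → w = 0.14
R4 (z=56.0): clear=0.09, cool=0.83; AND[min(a, b)] → w = 0.09
Weighted average = (0.09·12.0 + 0.83·22.9 + 0.14·8.3 + 0.09·56.0) / (0.09 + 0.83 + 0.14 + 0.09)
  = 26.2890 / 1.1500 = 22.86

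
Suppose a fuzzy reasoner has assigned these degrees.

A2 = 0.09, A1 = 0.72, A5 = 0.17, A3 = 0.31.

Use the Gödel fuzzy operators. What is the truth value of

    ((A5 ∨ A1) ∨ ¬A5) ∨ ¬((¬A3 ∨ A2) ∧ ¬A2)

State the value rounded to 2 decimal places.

0.83

A5 ∨ A1 = max(a, b) on (0.17, 0.72) = 0.72
¬A5 = 1 − 0.17 = 0.83
(A5 ∨ A1) ∨ ¬A5 = max(a, b) on (0.72, 0.83) = 0.83
¬A3 = 1 − 0.31 = 0.69
¬A3 ∨ A2 = max(a, b) on (0.69, 0.09) = 0.69
¬A2 = 1 − 0.09 = 0.91
(¬A3 ∨ A2) ∧ ¬A2 = min(a, b) on (0.69, 0.91) = 0.69
¬((¬A3 ∨ A2) ∧ ¬A2) = 1 − 0.69 = 0.31
((A5 ∨ A1) ∨ ¬A5) ∨ ¬((¬A3 ∨ A2) ∧ ¬A2) = max(a, b) on (0.83, 0.31) = 0.83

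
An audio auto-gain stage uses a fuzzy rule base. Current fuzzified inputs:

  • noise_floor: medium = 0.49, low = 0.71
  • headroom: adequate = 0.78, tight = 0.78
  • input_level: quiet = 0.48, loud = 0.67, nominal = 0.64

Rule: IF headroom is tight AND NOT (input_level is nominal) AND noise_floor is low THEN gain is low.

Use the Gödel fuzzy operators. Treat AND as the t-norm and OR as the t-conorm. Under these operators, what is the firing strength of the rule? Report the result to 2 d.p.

0.36

firing strength: tight=0.78, ¬nominal=1−0.64=0.36, low=0.71; AND[min(a, b)] → w = 0.36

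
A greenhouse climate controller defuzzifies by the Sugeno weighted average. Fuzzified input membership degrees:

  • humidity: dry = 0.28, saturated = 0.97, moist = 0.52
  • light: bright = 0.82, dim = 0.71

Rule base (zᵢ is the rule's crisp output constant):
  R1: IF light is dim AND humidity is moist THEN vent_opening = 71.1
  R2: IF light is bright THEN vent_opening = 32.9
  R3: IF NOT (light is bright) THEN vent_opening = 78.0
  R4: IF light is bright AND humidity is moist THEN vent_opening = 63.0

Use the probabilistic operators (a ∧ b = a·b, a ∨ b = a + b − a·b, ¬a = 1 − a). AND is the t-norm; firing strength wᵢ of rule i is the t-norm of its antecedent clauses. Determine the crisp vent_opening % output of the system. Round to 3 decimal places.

52.423

R1 (z=71.1): dim=0.71, moist=0.52; AND[a·b] → w = 0.3692
R2 (z=32.9): bright=0.82 → w = 0.8200
R3 (z=78.0): ¬bright=1−0.82=0.18 → w = 0.1800
R4 (z=63.0): bright=0.82, moist=0.52; AND[a·b] → w = 0.4264
Weighted average = (0.3692·71.1 + 0.8200·32.9 + 0.1800·78.0 + 0.4264·63.0) / (0.3692 + 0.8200 + 0.1800 + 0.4264)
  = 94.1313 / 1.7956 = 52.423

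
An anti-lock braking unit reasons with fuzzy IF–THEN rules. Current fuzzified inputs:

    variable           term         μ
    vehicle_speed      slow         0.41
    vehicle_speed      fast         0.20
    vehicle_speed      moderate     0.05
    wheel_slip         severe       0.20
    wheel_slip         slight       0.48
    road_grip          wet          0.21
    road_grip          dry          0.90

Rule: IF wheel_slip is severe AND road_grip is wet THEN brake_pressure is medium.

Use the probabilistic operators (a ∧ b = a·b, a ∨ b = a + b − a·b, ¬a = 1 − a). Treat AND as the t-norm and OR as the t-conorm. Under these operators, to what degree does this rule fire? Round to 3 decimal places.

0.042

firing strength: severe=0.20, wet=0.21; AND[a·b] → w = 0.0420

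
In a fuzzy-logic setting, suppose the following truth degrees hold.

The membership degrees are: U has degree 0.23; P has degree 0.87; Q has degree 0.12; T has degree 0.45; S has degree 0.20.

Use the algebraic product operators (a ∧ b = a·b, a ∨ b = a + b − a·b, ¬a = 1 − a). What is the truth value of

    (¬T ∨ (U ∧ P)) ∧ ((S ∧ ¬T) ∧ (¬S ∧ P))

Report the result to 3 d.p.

0.049

¬T = 1 − 0.4500 = 0.5500
U ∧ P = a·b on (0.2300, 0.8700) = 0.2001
¬T ∨ (U ∧ P) = a + b − a·b on (0.5500, 0.2001) = 0.6400
¬T = 1 − 0.4500 = 0.5500
S ∧ ¬T = a·b on (0.2000, 0.5500) = 0.1100
¬S = 1 − 0.2000 = 0.8000
¬S ∧ P = a·b on (0.8000, 0.8700) = 0.6960
(S ∧ ¬T) ∧ (¬S ∧ P) = a·b on (0.1100, 0.6960) = 0.0766
(¬T ∨ (U ∧ P)) ∧ ((S ∧ ¬T) ∧ (¬S ∧ P)) = a·b on (0.6400, 0.0766) = 0.0490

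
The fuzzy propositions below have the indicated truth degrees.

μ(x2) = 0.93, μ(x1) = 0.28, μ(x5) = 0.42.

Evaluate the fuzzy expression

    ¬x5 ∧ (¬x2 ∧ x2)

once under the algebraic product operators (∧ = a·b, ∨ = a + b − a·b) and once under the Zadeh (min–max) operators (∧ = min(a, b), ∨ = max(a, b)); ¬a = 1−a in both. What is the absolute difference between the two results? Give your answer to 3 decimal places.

0.032

Under algebraic product:
  ¬x5 = 1 − 0.4200 = 0.5800
  ¬x2 = 1 − 0.9300 = 0.0700
  ¬x2 ∧ x2 = a·b on (0.0700, 0.9300) = 0.0651
  ¬x5 ∧ (¬x2 ∧ x2) = a·b on (0.5800, 0.0651) = 0.0378
  → value = 0.0378
Under Zadeh (min–max):
  ¬x5 = 1 − 0.42 = 0.58
  ¬x2 = 1 − 0.93 = 0.07
  ¬x2 ∧ x2 = min(a, b) on (0.07, 0.93) = 0.07
  ¬x5 ∧ (¬x2 ∧ x2) = min(a, b) on (0.58, 0.07) = 0.07
  → value = 0.0700
|0.0378 − 0.0700| = 0.032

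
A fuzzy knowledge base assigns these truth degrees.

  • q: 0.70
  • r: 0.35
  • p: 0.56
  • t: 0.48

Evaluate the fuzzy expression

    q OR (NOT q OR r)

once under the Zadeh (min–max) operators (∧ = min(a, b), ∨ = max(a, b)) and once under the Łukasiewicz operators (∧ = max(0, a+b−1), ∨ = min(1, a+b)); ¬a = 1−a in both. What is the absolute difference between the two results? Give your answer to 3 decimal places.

0.300

Under Zadeh (min–max):
  NOT q = 1 − 0.70 = 0.30
  NOT q OR r = max(a, b) on (0.30, 0.35) = 0.35
  q OR (NOT q OR r) = max(a, b) on (0.70, 0.35) = 0.70
  → value = 0.7000
Under Łukasiewicz:
  NOT q = 1 − 0.70 = 0.30
  NOT q OR r = min(1, a+b) on (0.30, 0.35) = 0.65
  q OR (NOT q OR r) = min(1, a+b) on (0.70, 0.65) = 1.00
  → value = 1.0000
|0.7000 − 1.0000| = 0.300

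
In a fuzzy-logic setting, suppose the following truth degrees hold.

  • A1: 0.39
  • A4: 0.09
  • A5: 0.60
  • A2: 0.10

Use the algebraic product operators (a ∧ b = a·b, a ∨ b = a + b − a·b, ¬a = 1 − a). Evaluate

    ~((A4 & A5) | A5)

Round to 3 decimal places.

0.378

A4 & A5 = a·b on (0.0900, 0.6000) = 0.0540
(A4 & A5) | A5 = a + b − a·b on (0.0540, 0.6000) = 0.6216
~((A4 & A5) | A5) = 1 − 0.6216 = 0.3784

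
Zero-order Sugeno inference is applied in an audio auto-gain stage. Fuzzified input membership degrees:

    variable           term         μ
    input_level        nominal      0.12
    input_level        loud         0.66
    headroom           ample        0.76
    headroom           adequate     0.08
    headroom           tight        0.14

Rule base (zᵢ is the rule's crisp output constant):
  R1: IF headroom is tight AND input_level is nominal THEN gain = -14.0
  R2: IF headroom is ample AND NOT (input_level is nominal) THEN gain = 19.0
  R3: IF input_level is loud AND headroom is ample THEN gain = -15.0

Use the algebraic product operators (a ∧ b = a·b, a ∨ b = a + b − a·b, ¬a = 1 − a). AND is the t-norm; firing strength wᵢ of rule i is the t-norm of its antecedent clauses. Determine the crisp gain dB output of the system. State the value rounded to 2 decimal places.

4.17

R1 (z=-14.0): tight=0.14, nominal=0.12; AND[a·b] → w = 0.0168
R2 (z=19.0): ample=0.76, ¬nominal=1−0.12=0.88; AND[a·b] → w = 0.6688
R3 (z=-15.0): loud=0.66, ample=0.76; AND[a·b] → w = 0.5016
Weighted average = (0.0168·-14.0 + 0.6688·19.0 + 0.5016·-15.0) / (0.0168 + 0.6688 + 0.5016)
  = 4.9480 / 1.1872 = 4.17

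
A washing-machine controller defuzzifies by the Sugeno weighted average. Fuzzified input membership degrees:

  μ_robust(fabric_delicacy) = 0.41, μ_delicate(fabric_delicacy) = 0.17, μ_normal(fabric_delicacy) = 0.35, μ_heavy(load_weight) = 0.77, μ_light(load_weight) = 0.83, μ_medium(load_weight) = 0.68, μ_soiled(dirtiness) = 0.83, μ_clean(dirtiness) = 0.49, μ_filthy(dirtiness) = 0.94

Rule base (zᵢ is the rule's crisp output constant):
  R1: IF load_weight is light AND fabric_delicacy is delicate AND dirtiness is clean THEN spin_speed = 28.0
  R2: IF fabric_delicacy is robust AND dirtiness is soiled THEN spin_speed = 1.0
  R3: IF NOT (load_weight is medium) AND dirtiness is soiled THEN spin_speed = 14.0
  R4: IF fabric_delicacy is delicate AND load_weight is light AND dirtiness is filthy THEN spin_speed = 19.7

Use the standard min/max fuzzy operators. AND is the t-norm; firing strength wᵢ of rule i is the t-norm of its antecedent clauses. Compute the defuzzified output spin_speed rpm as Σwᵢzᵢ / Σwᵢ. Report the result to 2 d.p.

12.15

R1 (z=28.0): light=0.83, delicate=0.17, clean=0.49; AND[min(a, b)] → w = 0.17
R2 (z=1.0): robust=0.41, soiled=0.83; AND[min(a, b)] → w = 0.41
R3 (z=14.0): ¬medium=1−0.68=0.32, soiled=0.83; AND[min(a, b)] → w = 0.32
R4 (z=19.7): delicate=0.17, light=0.83, filthy=0.94; AND[min(a, b)] → w = 0.17
Weighted average = (0.17·28.0 + 0.41·1.0 + 0.32·14.0 + 0.17·19.7) / (0.17 + 0.41 + 0.32 + 0.17)
  = 12.9990 / 1.0700 = 12.15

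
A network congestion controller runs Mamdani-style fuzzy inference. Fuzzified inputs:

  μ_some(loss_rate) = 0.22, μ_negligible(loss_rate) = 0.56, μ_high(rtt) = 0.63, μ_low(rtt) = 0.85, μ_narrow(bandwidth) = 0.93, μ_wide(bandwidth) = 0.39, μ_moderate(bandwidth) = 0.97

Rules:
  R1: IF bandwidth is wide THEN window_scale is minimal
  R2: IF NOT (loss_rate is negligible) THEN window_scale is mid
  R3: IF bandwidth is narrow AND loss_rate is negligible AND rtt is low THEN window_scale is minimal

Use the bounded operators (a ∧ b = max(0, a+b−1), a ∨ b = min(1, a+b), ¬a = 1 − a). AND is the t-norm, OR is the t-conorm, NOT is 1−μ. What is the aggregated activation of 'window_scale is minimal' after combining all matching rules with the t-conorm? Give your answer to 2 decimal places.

0.73

R1: wide=0.39 → w = 0.39
R2: ¬negligible=1−0.56=0.44 → w = 0.44
R3: narrow=0.93, negligible=0.56, low=0.85; AND[max(0, a+b−1)] → w = 0.34
Rules with consequent 'minimal': {R1, R3} → strengths 0.39, 0.34
Aggregate via t-conorm [min(1, a+b)]: 0.73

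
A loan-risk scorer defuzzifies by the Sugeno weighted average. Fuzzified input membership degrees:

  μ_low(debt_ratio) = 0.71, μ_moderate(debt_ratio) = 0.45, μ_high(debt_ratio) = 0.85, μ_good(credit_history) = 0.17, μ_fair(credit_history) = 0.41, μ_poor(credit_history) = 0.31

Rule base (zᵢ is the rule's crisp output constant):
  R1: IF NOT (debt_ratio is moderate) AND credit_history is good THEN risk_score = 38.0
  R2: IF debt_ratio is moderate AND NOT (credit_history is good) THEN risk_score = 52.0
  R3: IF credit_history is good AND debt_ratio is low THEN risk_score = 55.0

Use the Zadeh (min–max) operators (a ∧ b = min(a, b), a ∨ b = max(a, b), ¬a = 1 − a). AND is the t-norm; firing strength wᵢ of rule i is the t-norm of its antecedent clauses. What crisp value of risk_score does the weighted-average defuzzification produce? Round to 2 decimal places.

49.63

R1 (z=38.0): ¬moderate=1−0.45=0.55, good=0.17; AND[min(a, b)] → w = 0.17
R2 (z=52.0): moderate=0.45, ¬good=1−0.17=0.83; AND[min(a, b)] → w = 0.45
R3 (z=55.0): good=0.17, low=0.71; AND[min(a, b)] → w = 0.17
Weighted average = (0.17·38.0 + 0.45·52.0 + 0.17·55.0) / (0.17 + 0.45 + 0.17)
  = 39.2100 / 0.7900 = 49.63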